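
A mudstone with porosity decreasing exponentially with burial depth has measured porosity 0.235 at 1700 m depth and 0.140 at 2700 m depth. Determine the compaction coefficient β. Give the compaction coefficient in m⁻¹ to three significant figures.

Working in km (1 km = 1000 m; β in km⁻¹ = β in m⁻¹ × 1000):
Athy: phi(d) = phi₀ e^(−βd) ⇒ phi₁/phi₂ = e^{β(d₂−d₁)} ⇒ β = ln(phi₁/phi₂)/(d₂−d₁)
β = ln(0.235/0.14) / (2.7 − 1.7) = ln(1.679) / 1 = 0.5179 / 1 = 0.5179 km⁻¹

0.000518 m⁻¹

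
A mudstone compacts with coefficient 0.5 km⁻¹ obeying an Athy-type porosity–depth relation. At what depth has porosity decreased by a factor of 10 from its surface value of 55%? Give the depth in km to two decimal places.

4.61 km

phi/phi₀ = 1/10 ⇒ exp(−k·d) = 1/10 ⇒ d = ln(10) / k
d = 2.3026 / 0.5 = 4.605 km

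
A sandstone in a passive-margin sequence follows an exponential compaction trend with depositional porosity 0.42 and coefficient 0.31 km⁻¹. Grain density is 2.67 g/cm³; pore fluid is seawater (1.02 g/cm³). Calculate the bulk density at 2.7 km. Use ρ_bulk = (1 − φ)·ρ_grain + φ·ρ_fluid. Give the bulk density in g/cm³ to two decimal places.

2.37 g/cm³

Porosity at depth: n = 0.42·exp(−0.31×2.7) = 0.42×0.4330 = 0.1819
Bulk density: ρ_b = (1−n)ρ_g + n·ρ_f = 0.8181×2.67 + 0.1819×1.02
       = 2.184 + 0.186 = 2.370 g/cm³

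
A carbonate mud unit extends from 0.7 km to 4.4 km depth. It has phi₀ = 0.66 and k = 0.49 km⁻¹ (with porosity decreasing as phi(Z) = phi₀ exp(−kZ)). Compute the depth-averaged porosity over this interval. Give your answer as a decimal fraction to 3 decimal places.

0.216

⟨phi⟩ = (1/(Z₂−Z₁)) ∫ phi₀ e^(−kZ) dZ = phi₀·(e^(−k·Z₁) − e^(−k·Z₂)) / (k·(Z₂−Z₁))
e^(−0.49×0.7) = 0.7096; e^(−0.49×4.4) = 0.1158
⟨phi⟩ = 0.66 × (0.7096 − 0.1158) / (0.49 × 3.7) = 0.66 × 0.3276 = 0.2162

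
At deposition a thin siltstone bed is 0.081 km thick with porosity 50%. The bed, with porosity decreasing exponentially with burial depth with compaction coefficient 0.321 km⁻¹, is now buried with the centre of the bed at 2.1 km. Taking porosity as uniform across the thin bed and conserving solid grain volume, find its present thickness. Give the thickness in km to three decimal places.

0.054 km

Porosity at 2.1 km: φ = 0.5·exp(−0.321×2.1) = 0.2548
Solid-volume conservation: h(1−φ) = h₀(1−φ₀) ⇒ h = h₀·(1−φ₀)/(1−φ)
h = 0.081 × (1 − 0.5)/(1 − 0.2548) = 0.081 × 0.6710 = 0.0543 km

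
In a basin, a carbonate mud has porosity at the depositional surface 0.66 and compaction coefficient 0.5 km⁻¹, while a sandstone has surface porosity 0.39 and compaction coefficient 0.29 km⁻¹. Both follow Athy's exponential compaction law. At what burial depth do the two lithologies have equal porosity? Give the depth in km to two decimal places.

2.51 km

Set φ₀ₐ e^(−kₐz) = φ₀ᵦ e^(−kᵦz) ⇒ ln(φ₀ₐ/φ₀ᵦ) = (kₐ − kᵦ)·z
z = ln(0.66/0.39) / (0.5 − 0.29) = 0.5261 / 0.21 = 2.505 km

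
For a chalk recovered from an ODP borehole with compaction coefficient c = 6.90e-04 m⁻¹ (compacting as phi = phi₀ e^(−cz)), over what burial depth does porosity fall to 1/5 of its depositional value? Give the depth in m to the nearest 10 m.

2330 m

Working in km (1 km = 1000 m; c in km⁻¹ = c in m⁻¹ × 1000):
phi/phi₀ = 1/5 ⇒ exp(−c·z) = 1/5 ⇒ z = ln(5) / c
z = 1.6094 / 0.69 = 2.333 km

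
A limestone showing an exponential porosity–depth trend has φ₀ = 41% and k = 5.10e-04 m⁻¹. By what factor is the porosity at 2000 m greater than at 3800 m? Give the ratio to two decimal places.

Working in km (1 km = 1000 m; k in km⁻¹ = k in m⁻¹ × 1000):
φ(d₁)/φ(d₂) = e^(−k·d₁)/e^(−k·d₂) = e^{k(d₂−d₁)}
= exp(0.51 × 1.8) = exp(0.918) = 2.5043

2.50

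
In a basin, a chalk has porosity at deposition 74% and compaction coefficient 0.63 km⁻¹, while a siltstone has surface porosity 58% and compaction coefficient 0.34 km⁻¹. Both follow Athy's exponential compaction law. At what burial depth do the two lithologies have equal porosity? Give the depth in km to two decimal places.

Set n₀ₐ e^(−βₐZ) = n₀ᵦ e^(−βᵦZ) ⇒ ln(n₀ₐ/n₀ᵦ) = (βₐ − βᵦ)·Z
Z = ln(0.74/0.58) / (0.63 − 0.34) = 0.2436 / 0.29 = 0.840 km

0.84 km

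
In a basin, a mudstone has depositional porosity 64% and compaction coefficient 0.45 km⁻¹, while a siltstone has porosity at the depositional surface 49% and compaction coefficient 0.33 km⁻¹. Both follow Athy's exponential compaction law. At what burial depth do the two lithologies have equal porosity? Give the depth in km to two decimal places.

2.23 km

Set φ₀ₐ e^(−kₐZ) = φ₀ᵦ e^(−kᵦZ) ⇒ ln(φ₀ₐ/φ₀ᵦ) = (kₐ − kᵦ)·Z
Z = ln(0.64/0.49) / (0.45 − 0.33) = 0.2671 / 0.12 = 2.226 km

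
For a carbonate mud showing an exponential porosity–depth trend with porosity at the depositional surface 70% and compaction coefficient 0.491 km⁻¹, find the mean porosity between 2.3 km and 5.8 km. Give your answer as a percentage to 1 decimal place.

⟨n⟩ = (1/(z₂−z₁)) ∫ n₀ e^(−βz) dz = n₀·(e^(−β·z₁) − e^(−β·z₂)) / (β·(z₂−z₁))
e^(−0.491×2.3) = 0.3233; e^(−0.491×5.8) = 0.0580
⟨n⟩ = 0.7 × (0.3233 − 0.0580) / (0.491 × 3.5) = 0.7 × 0.1544 = 0.1081

10.8%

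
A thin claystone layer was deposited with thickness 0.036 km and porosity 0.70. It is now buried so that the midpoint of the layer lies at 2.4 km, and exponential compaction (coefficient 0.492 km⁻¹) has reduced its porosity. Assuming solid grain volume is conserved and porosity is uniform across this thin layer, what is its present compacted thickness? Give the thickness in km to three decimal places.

Porosity at 2.4 km: φ = 0.7·exp(−0.492×2.4) = 0.2149
Solid-volume conservation: h(1−φ) = h₀(1−φ₀) ⇒ h = h₀·(1−φ₀)/(1−φ)
h = 0.036 × (1 − 0.7)/(1 − 0.2149) = 0.036 × 0.3821 = 0.0138 km

0.014 km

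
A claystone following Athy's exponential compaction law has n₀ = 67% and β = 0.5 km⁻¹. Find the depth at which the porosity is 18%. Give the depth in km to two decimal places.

Invert Athy's law: d = ln(n₀/n) / β
d = ln(0.67/0.18) / 0.5 = ln(3.722) / 0.5 = 1.3143 / 0.5 = 2.629 km

2.63 km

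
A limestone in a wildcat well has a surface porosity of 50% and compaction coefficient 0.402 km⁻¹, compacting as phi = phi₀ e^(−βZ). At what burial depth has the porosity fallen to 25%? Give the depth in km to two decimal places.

Invert Athy's law: Z = ln(phi₀/phi) / β
Z = ln(0.5/0.25) / 0.402 = ln(2) / 0.402 = 0.6931 / 0.402 = 1.724 km

1.72 km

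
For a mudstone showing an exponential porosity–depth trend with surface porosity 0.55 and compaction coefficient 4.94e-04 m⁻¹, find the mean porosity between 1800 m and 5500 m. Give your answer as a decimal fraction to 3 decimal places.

0.104

Working in km (1 km = 1000 m; k in km⁻¹ = k in m⁻¹ × 1000):
⟨phi⟩ = (1/(d₂−d₁)) ∫ phi₀ e^(−kd) dd = phi₀·(e^(−k·d₁) − e^(−k·d₂)) / (k·(d₂−d₁))
e^(−0.494×1.8) = 0.4110; e^(−0.494×5.5) = 0.0661
⟨phi⟩ = 0.55 × (0.4110 − 0.0661) / (0.494 × 3.7) = 0.55 × 0.1887 = 0.1038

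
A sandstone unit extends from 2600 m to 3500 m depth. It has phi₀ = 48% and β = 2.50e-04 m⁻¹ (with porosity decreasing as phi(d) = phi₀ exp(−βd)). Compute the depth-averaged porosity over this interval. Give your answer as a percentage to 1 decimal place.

22.4%

Working in km (1 km = 1000 m; β in km⁻¹ = β in m⁻¹ × 1000):
⟨phi⟩ = (1/(d₂−d₁)) ∫ phi₀ e^(−βd) dd = phi₀·(e^(−β·d₁) − e^(−β·d₂)) / (β·(d₂−d₁))
e^(−0.25×2.6) = 0.5220; e^(−0.25×3.5) = 0.4169
⟨phi⟩ = 0.48 × (0.5220 − 0.4169) / (0.25 × 0.9) = 0.48 × 0.4675 = 0.2244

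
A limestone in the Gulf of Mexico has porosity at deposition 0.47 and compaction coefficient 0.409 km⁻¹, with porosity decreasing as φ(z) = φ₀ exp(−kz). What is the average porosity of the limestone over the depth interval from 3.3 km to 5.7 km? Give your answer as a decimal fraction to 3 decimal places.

0.078

⟨φ⟩ = (1/(z₂−z₁)) ∫ φ₀ e^(−kz) dz = φ₀·(e^(−k·z₁) − e^(−k·z₂)) / (k·(z₂−z₁))
e^(−0.409×3.3) = 0.2593; e^(−0.409×5.7) = 0.0972
⟨φ⟩ = 0.47 × (0.2593 − 0.0972) / (0.409 × 2.4) = 0.47 × 0.1652 = 0.0776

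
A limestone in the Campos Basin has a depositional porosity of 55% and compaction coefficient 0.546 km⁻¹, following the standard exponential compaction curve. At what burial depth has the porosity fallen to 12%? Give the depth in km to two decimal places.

2.79 km

Invert Athy's law: z = ln(φ₀/φ) / β
z = ln(0.55/0.12) / 0.546 = ln(4.583) / 0.546 = 1.5224 / 0.546 = 2.788 km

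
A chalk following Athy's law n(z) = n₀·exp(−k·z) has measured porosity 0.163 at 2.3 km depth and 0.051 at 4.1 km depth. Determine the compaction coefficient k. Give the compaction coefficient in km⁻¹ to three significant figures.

0.646 km⁻¹

Athy: n(z) = n₀ e^(−kz) ⇒ n₁/n₂ = e^{k(z₂−z₁)} ⇒ k = ln(n₁/n₂)/(z₂−z₁)
k = ln(0.163/0.051) / (4.1 − 2.3) = ln(3.196) / 1.8 = 1.1619 / 1.8 = 0.6455 km⁻¹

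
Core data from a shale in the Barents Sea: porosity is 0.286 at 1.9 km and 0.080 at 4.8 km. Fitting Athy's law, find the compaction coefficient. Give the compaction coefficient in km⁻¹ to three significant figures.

Athy: phi(z) = phi₀ e^(−βz) ⇒ phi₁/phi₂ = e^{β(z₂−z₁)} ⇒ β = ln(phi₁/phi₂)/(z₂−z₁)
β = ln(0.286/0.08) / (4.8 − 1.9) = ln(3.575) / 2.9 = 1.2740 / 2.9 = 0.4393 km⁻¹

0.439 km⁻¹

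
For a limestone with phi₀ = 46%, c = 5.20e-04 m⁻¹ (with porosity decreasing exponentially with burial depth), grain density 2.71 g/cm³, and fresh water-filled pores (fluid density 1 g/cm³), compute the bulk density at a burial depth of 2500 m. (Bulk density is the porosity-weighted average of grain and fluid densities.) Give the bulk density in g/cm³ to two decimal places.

Working in km (1 km = 1000 m; c in km⁻¹ = c in m⁻¹ × 1000):
Porosity at depth: phi = 0.46·exp(−0.52×2.5) = 0.46×0.2725 = 0.1254
Bulk density: ρ_b = (1−phi)ρ_g + phi·ρ_f = 0.8746×2.71 + 0.1254×1
       = 2.370 + 0.125 = 2.496 g/cm³

2.50 g/cm³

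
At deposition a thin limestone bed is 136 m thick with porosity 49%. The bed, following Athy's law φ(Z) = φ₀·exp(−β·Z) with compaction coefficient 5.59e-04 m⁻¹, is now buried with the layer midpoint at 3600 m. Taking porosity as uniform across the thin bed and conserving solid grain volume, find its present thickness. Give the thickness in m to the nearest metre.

Working in km (1 km = 1000 m; β in km⁻¹ = β in m⁻¹ × 1000):
Porosity at 3.6 km: φ = 0.49·exp(−0.559×3.6) = 0.0655
Solid-volume conservation: h(1−φ) = h₀(1−φ₀) ⇒ h = h₀·(1−φ₀)/(1−φ)
h = 0.136 × (1 − 0.49)/(1 − 0.0655) = 0.136 × 0.5457 = 0.0742 km

74 m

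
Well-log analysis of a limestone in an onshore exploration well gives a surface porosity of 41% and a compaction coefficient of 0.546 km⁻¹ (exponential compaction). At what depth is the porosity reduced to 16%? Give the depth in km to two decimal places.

1.72 km

Invert Athy's law: z = ln(φ₀/φ) / β
z = ln(0.41/0.16) / 0.546 = ln(2.562) / 0.546 = 0.9410 / 0.546 = 1.723 km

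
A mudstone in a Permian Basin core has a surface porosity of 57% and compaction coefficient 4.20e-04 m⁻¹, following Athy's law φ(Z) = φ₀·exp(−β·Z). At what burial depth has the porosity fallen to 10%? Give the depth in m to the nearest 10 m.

Working in km (1 km = 1000 m; β in km⁻¹ = β in m⁻¹ × 1000):
Invert Athy's law: Z = ln(φ₀/φ) / β
Z = ln(0.57/0.1) / 0.42 = ln(5.7) / 0.42 = 1.7405 / 0.42 = 4.144 km

4140 m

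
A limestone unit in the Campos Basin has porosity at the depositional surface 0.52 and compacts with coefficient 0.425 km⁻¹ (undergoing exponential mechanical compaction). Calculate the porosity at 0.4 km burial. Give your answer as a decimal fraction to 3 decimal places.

φ = φ₀·exp(−c·d) = 0.52 × exp(−0.425 × 0.4) = 0.52 × exp(−0.17)
  = 0.52 × 0.8437 = 0.4387

0.439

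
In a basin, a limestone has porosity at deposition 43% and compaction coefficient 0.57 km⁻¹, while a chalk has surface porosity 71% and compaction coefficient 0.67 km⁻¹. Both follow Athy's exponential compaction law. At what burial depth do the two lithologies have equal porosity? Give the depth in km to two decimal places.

Set φ₀ₐ e^(−kₐz) = φ₀ᵦ e^(−kᵦz) ⇒ ln(φ₀ₐ/φ₀ᵦ) = (kₐ − kᵦ)·z
z = ln(0.43/0.71) / (0.57 − 0.67) = -0.5015 / -0.1 = 5.015 km

5.01 km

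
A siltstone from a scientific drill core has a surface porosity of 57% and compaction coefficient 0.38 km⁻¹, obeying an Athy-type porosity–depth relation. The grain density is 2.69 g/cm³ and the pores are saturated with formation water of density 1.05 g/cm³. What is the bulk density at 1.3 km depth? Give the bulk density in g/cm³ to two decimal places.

Porosity at depth: phi = 0.57·exp(−0.38×1.3) = 0.57×0.6102 = 0.3478
Bulk density: ρ_b = (1−phi)ρ_g + phi·ρ_f = 0.6522×2.69 + 0.3478×1.05
       = 1.754 + 0.365 = 2.120 g/cm³

2.12 g/cm³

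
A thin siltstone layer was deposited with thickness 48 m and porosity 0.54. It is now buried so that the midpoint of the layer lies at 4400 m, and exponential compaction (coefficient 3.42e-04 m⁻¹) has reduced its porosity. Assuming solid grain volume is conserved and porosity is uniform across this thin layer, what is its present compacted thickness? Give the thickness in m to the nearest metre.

Working in km (1 km = 1000 m; k in km⁻¹ = k in m⁻¹ × 1000):
Porosity at 4.4 km: φ = 0.54·exp(−0.342×4.4) = 0.1199
Solid-volume conservation: h(1−φ) = h₀(1−φ₀) ⇒ h = h₀·(1−φ₀)/(1−φ)
h = 0.048 × (1 − 0.54)/(1 − 0.1199) = 0.048 × 0.5227 = 0.0251 km

25 m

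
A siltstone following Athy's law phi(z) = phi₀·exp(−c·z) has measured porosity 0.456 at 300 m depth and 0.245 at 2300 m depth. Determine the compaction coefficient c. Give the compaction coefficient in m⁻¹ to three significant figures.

Working in km (1 km = 1000 m; c in km⁻¹ = c in m⁻¹ × 1000):
Athy: phi(z) = phi₀ e^(−cz) ⇒ phi₁/phi₂ = e^{c(z₂−z₁)} ⇒ c = ln(phi₁/phi₂)/(z₂−z₁)
c = ln(0.456/0.245) / (2.3 − 0.3) = ln(1.861) / 2 = 0.6212 / 2 = 0.3106 km⁻¹

0.000311 m⁻¹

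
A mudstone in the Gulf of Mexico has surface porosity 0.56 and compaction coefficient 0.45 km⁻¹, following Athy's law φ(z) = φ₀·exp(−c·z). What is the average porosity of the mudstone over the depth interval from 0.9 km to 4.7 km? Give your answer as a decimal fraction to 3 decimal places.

0.179

⟨φ⟩ = (1/(z₂−z₁)) ∫ φ₀ e^(−cz) dz = φ₀·(e^(−c·z₁) − e^(−c·z₂)) / (c·(z₂−z₁))
e^(−0.45×0.9) = 0.6670; e^(−0.45×4.7) = 0.1206
⟨φ⟩ = 0.56 × (0.6670 − 0.1206) / (0.45 × 3.8) = 0.56 × 0.3195 = 0.1789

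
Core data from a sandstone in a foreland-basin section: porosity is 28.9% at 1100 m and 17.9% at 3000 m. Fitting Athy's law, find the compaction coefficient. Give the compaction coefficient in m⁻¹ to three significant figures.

Working in km (1 km = 1000 m; β in km⁻¹ = β in m⁻¹ × 1000):
Athy: n(d) = n₀ e^(−βd) ⇒ n₁/n₂ = e^{β(d₂−d₁)} ⇒ β = ln(n₁/n₂)/(d₂−d₁)
β = ln(0.289/0.179) / (3 − 1.1) = ln(1.615) / 1.9 = 0.4790 / 1.9 = 0.2521 km⁻¹

0.000252 m⁻¹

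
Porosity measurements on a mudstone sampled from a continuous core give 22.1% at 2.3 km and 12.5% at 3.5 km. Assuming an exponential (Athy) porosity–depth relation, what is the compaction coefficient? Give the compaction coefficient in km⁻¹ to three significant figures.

0.475 km⁻¹

Athy: n(Z) = n₀ e^(−cZ) ⇒ n₁/n₂ = e^{c(Z₂−Z₁)} ⇒ c = ln(n₁/n₂)/(Z₂−Z₁)
c = ln(0.221/0.125) / (3.5 − 2.3) = ln(1.768) / 1.2 = 0.5698 / 1.2 = 0.4749 km⁻¹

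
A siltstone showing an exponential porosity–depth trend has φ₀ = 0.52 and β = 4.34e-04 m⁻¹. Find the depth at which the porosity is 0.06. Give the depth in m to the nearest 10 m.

4980 m

Working in km (1 km = 1000 m; β in km⁻¹ = β in m⁻¹ × 1000):
Invert Athy's law: Z = ln(φ₀/φ) / β
Z = ln(0.52/0.06) / 0.434 = ln(8.667) / 0.434 = 2.1595 / 0.434 = 4.976 km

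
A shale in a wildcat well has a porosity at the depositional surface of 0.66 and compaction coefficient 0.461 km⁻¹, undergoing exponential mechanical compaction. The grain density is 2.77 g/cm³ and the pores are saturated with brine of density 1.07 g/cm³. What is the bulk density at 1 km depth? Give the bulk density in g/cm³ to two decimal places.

2.06 g/cm³

Porosity at depth: phi = 0.66·exp(−0.461×1) = 0.66×0.6307 = 0.4162
Bulk density: ρ_b = (1−phi)ρ_g + phi·ρ_f = 0.5838×2.77 + 0.4162×1.07
       = 1.617 + 0.445 = 2.062 g/cm³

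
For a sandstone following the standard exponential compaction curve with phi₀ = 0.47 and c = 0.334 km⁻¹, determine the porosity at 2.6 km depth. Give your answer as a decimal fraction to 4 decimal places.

0.1972

phi = phi₀·exp(−c·Z) = 0.47 × exp(−0.334 × 2.6) = 0.47 × exp(−0.8684)
  = 0.47 × 0.4196 = 0.1972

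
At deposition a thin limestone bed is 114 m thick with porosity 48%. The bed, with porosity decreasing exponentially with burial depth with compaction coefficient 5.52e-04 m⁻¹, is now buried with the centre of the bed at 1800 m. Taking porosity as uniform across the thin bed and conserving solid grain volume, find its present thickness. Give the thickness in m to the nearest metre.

72 m

Working in km (1 km = 1000 m; β in km⁻¹ = β in m⁻¹ × 1000):
Porosity at 1.8 km: phi = 0.48·exp(−0.552×1.8) = 0.1777
Solid-volume conservation: h(1−phi) = h₀(1−phi₀) ⇒ h = h₀·(1−phi₀)/(1−phi)
h = 0.114 × (1 − 0.48)/(1 − 0.1777) = 0.114 × 0.6324 = 0.0721 km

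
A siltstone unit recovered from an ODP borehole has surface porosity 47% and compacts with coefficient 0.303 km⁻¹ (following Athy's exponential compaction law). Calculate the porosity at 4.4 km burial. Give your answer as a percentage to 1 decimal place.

12.4%

phi = phi₀·exp(−k·z) = 0.47 × exp(−0.303 × 4.4) = 0.47 × exp(−1.333)
  = 0.47 × 0.2636 = 0.1239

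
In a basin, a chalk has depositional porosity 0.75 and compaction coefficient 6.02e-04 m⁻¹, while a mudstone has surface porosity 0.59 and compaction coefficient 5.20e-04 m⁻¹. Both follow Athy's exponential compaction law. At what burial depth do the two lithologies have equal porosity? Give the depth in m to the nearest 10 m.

2930 m

Working in km (1 km = 1000 m; c in km⁻¹ = c in m⁻¹ × 1000):
Set phi₀ₐ e^(−cₐz) = phi₀ᵦ e^(−cᵦz) ⇒ ln(phi₀ₐ/phi₀ᵦ) = (cₐ − cᵦ)·z
z = ln(0.75/0.59) / (0.602 − 0.52) = 0.2400 / 0.082 = 2.926 km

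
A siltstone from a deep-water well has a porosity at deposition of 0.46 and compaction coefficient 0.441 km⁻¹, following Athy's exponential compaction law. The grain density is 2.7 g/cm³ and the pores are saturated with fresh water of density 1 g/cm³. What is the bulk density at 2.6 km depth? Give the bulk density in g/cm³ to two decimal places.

2.45 g/cm³

Porosity at depth: phi = 0.46·exp(−0.441×2.6) = 0.46×0.3177 = 0.1461
Bulk density: ρ_b = (1−phi)ρ_g + phi·ρ_f = 0.8539×2.7 + 0.1461×1
       = 2.305 + 0.146 = 2.452 g/cm³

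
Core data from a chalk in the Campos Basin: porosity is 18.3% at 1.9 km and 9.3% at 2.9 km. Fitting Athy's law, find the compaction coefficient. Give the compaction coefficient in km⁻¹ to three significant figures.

Athy: φ(Z) = φ₀ e^(−kZ) ⇒ φ₁/φ₂ = e^{k(Z₂−Z₁)} ⇒ k = ln(φ₁/φ₂)/(Z₂−Z₁)
k = ln(0.183/0.093) / (2.9 − 1.9) = ln(1.968) / 1 = 0.6769 / 1 = 0.6769 km⁻¹

0.677 km⁻¹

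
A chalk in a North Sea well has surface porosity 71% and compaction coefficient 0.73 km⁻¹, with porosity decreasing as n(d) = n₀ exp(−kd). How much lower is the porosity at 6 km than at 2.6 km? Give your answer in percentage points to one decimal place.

n(2.6) = 0.71·e^(−0.73×2.6) = 0.1064
n(6) = 0.71·e^(−0.73×6) = 0.0089
Δn = 0.1064 − 0.0089 = 0.0975

9.8 percentage points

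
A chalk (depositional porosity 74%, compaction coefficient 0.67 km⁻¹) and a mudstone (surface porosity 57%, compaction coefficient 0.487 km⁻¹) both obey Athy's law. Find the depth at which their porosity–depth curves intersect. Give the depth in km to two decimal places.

1.43 km

Set phi₀ₐ e^(−cₐZ) = phi₀ᵦ e^(−cᵦZ) ⇒ ln(phi₀ₐ/phi₀ᵦ) = (cₐ − cᵦ)·Z
Z = ln(0.74/0.57) / (0.67 − 0.487) = 0.2610 / 0.183 = 1.426 km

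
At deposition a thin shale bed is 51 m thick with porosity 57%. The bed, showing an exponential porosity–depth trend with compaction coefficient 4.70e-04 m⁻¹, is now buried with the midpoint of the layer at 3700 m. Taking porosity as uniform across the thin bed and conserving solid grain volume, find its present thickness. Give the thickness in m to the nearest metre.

24 m

Working in km (1 km = 1000 m; k in km⁻¹ = k in m⁻¹ × 1000):
Porosity at 3.7 km: φ = 0.57·exp(−0.47×3.7) = 0.1001
Solid-volume conservation: h(1−φ) = h₀(1−φ₀) ⇒ h = h₀·(1−φ₀)/(1−φ)
h = 0.051 × (1 − 0.57)/(1 − 0.1001) = 0.051 × 0.4779 = 0.0244 km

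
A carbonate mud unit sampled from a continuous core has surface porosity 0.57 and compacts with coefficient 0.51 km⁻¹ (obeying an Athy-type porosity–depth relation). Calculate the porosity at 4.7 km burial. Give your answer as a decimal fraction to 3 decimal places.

φ = φ₀·exp(−k·Z) = 0.57 × exp(−0.51 × 4.7) = 0.57 × exp(−2.397)
  = 0.57 × 0.0910 = 0.0519

0.052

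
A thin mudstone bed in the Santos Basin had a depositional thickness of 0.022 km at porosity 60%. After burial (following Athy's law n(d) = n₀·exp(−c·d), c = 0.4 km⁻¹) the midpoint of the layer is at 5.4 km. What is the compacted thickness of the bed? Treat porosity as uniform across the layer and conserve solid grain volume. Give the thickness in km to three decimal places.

0.009 km

Porosity at 5.4 km: n = 0.6·exp(−0.4×5.4) = 0.0692
Solid-volume conservation: h(1−n) = h₀(1−n₀) ⇒ h = h₀·(1−n₀)/(1−n)
h = 0.022 × (1 − 0.6)/(1 − 0.0692) = 0.022 × 0.4297 = 0.0095 km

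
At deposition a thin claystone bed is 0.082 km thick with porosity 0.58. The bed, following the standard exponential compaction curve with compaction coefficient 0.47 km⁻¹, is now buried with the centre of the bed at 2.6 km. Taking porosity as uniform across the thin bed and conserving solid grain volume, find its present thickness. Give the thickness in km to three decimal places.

0.042 km

Porosity at 2.6 km: n = 0.58·exp(−0.47×2.6) = 0.1709
Solid-volume conservation: h(1−n) = h₀(1−n₀) ⇒ h = h₀·(1−n₀)/(1−n)
h = 0.082 × (1 − 0.58)/(1 − 0.1709) = 0.082 × 0.5066 = 0.0415 km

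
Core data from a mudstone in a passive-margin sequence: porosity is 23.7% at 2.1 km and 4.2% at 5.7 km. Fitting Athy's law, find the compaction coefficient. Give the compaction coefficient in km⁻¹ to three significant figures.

0.481 km⁻¹

Athy: phi(d) = phi₀ e^(−βd) ⇒ phi₁/phi₂ = e^{β(d₂−d₁)} ⇒ β = ln(phi₁/phi₂)/(d₂−d₁)
β = ln(0.237/0.042) / (5.7 − 2.1) = ln(5.643) / 3.6 = 1.7304 / 3.6 = 0.4807 km⁻¹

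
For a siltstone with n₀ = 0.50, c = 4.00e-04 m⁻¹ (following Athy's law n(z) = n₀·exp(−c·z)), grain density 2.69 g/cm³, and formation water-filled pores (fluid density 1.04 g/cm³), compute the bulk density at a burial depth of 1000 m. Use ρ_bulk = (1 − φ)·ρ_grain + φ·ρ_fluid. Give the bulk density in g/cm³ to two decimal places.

Working in km (1 km = 1000 m; c in km⁻¹ = c in m⁻¹ × 1000):
Porosity at depth: n = 0.5·exp(−0.4×1) = 0.5×0.6703 = 0.3352
Bulk density: ρ_b = (1−n)ρ_g + n·ρ_f = 0.6648×2.69 + 0.3352×1.04
       = 1.788 + 0.349 = 2.137 g/cm³

2.14 g/cm³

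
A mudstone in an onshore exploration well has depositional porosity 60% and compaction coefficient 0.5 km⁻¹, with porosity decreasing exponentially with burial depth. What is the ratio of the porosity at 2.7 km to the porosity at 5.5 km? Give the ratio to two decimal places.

4.06

phi(z₁)/phi(z₂) = e^(−c·z₁)/e^(−c·z₂) = e^{c(z₂−z₁)}
= exp(0.5 × 2.8) = exp(1.4) = 4.0552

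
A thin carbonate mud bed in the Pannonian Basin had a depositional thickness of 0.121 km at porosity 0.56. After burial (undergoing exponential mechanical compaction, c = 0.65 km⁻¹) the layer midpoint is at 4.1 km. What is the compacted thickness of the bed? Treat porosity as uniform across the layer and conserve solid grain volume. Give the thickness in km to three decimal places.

0.055 km

Porosity at 4.1 km: φ = 0.56·exp(−0.65×4.1) = 0.0390
Solid-volume conservation: h(1−φ) = h₀(1−φ₀) ⇒ h = h₀·(1−φ₀)/(1−φ)
h = 0.121 × (1 − 0.56)/(1 − 0.0390) = 0.121 × 0.4578 = 0.0554 km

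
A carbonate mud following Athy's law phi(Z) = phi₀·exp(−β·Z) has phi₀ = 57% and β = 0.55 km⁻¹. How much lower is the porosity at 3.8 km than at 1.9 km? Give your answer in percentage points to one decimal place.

phi(1.9) = 0.57·e^(−0.55×1.9) = 0.2005
phi(3.8) = 0.57·e^(−0.55×3.8) = 0.0705
Δphi = 0.2005 − 0.0705 = 0.1300

13.0 percentage points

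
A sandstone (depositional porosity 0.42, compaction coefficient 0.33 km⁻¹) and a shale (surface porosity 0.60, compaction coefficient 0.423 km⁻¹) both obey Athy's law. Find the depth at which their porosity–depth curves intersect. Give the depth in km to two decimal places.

Set φ₀ₐ e^(−kₐd) = φ₀ᵦ e^(−kᵦd) ⇒ ln(φ₀ₐ/φ₀ᵦ) = (kₐ − kᵦ)·d
d = ln(0.42/0.6) / (0.33 − 0.423) = -0.3567 / -0.093 = 3.835 km

3.84 km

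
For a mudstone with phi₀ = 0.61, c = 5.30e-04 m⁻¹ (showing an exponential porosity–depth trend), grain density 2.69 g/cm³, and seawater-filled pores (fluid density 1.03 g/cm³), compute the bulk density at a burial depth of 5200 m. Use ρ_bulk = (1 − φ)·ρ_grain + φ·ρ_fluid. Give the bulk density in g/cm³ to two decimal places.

Working in km (1 km = 1000 m; c in km⁻¹ = c in m⁻¹ × 1000):
Porosity at depth: phi = 0.61·exp(−0.53×5.2) = 0.61×0.0635 = 0.0388
Bulk density: ρ_b = (1−phi)ρ_g + phi·ρ_f = 0.9612×2.69 + 0.0388×1.03
       = 2.586 + 0.040 = 2.626 g/cm³

2.63 g/cm³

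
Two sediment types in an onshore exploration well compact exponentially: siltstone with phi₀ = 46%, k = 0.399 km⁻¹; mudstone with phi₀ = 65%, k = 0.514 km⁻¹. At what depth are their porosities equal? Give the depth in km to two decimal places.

Set phi₀ₐ e^(−kₐZ) = phi₀ᵦ e^(−kᵦZ) ⇒ ln(phi₀ₐ/phi₀ᵦ) = (kₐ − kᵦ)·Z
Z = ln(0.46/0.65) / (0.399 − 0.514) = -0.3457 / -0.115 = 3.006 km

3.01 km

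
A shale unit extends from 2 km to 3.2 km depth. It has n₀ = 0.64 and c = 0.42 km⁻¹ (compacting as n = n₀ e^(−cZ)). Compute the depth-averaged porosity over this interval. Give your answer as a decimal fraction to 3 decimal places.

⟨n⟩ = (1/(Z₂−Z₁)) ∫ n₀ e^(−cZ) dZ = n₀·(e^(−c·Z₁) − e^(−c·Z₂)) / (c·(Z₂−Z₁))
e^(−0.42×2) = 0.4317; e^(−0.42×3.2) = 0.2608
⟨n⟩ = 0.64 × (0.4317 − 0.2608) / (0.42 × 1.2) = 0.64 × 0.3391 = 0.2170

0.217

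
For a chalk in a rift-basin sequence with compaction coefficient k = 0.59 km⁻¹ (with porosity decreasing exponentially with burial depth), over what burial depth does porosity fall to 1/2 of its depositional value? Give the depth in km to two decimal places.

phi/phi₀ = 1/2 ⇒ exp(−k·Z) = 1/2 ⇒ Z = ln(2) / k
Z = 0.6931 / 0.59 = 1.175 km

1.17 km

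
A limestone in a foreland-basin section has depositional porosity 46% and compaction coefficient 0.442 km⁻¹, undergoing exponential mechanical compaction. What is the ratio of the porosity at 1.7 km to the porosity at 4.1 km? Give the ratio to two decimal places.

2.89

φ(d₁)/φ(d₂) = e^(−k·d₁)/e^(−k·d₂) = e^{k(d₂−d₁)}
= exp(0.442 × 2.4) = exp(1.061) = 2.8887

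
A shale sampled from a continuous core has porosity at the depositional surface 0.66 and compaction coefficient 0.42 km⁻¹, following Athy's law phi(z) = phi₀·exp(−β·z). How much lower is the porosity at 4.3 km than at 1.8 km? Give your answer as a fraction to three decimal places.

phi(1.8) = 0.66·e^(−0.42×1.8) = 0.3099
phi(4.3) = 0.66·e^(−0.42×4.3) = 0.1084
Δphi = 0.3099 − 0.1084 = 0.2015

0.201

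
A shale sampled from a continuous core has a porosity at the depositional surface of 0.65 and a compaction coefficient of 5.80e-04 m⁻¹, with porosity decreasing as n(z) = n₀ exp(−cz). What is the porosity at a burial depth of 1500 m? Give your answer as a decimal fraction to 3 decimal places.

Working in km (1 km = 1000 m; c in km⁻¹ = c in m⁻¹ × 1000):
n = n₀·exp(−c·z) = 0.65 × exp(−0.58 × 1.5) = 0.65 × exp(−0.87)
  = 0.65 × 0.4190 = 0.2723

0.272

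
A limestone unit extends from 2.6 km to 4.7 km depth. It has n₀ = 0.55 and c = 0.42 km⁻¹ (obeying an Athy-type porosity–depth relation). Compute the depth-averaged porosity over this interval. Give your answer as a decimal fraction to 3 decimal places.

⟨n⟩ = (1/(d₂−d₁)) ∫ n₀ e^(−cd) dd = n₀·(e^(−c·d₁) − e^(−c·d₂)) / (c·(d₂−d₁))
e^(−0.42×2.6) = 0.3355; e^(−0.42×4.7) = 0.1389
⟨n⟩ = 0.55 × (0.3355 − 0.1389) / (0.42 × 2.1) = 0.55 × 0.2230 = 0.1226

0.123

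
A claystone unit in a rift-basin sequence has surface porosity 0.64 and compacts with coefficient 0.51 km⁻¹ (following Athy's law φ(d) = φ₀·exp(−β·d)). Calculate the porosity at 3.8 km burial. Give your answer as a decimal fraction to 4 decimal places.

φ = φ₀·exp(−β·d) = 0.64 × exp(−0.51 × 3.8) = 0.64 × exp(−1.938)
  = 0.64 × 0.1440 = 0.0922

0.0922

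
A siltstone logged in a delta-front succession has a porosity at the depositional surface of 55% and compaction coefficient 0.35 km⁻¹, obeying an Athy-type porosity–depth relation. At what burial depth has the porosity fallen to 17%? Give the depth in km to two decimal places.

3.35 km

Invert Athy's law: Z = ln(phi₀/phi) / c
Z = ln(0.55/0.17) / 0.35 = ln(3.235) / 0.35 = 1.1741 / 0.35 = 3.355 km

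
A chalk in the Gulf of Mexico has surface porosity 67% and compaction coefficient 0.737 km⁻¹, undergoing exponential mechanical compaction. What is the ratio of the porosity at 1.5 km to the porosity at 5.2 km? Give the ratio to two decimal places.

15.29

phi(d₁)/phi(d₂) = e^(−c·d₁)/e^(−c·d₂) = e^{c(d₂−d₁)}
= exp(0.737 × 3.7) = exp(2.727) = 15.2854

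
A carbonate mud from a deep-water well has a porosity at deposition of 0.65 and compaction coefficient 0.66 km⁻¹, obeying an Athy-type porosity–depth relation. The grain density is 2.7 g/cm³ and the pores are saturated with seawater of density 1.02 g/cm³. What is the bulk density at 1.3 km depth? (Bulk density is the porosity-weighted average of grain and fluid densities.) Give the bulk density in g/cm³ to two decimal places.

2.24 g/cm³

Porosity at depth: n = 0.65·exp(−0.66×1.3) = 0.65×0.4240 = 0.2756
Bulk density: ρ_b = (1−n)ρ_g + n·ρ_f = 0.7244×2.7 + 0.2756×1.02
       = 1.956 + 0.281 = 2.237 g/cm³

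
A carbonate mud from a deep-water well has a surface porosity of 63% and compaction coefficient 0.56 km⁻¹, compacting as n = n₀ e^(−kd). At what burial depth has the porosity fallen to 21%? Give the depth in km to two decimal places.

Invert Athy's law: d = ln(n₀/n) / k
d = ln(0.63/0.21) / 0.56 = ln(3) / 0.56 = 1.0986 / 0.56 = 1.962 km

1.96 km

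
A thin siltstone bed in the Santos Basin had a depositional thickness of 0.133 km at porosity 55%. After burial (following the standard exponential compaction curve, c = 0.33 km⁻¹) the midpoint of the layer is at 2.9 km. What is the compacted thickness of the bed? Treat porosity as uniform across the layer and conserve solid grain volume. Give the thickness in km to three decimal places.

Porosity at 2.9 km: n = 0.55·exp(−0.33×2.9) = 0.2112
Solid-volume conservation: h(1−n) = h₀(1−n₀) ⇒ h = h₀·(1−n₀)/(1−n)
h = 0.133 × (1 − 0.55)/(1 − 0.2112) = 0.133 × 0.5705 = 0.0759 km

0.076 km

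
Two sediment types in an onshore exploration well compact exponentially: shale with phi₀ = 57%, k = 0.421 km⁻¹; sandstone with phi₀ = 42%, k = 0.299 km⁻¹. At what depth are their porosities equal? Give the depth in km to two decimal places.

Set phi₀ₐ e^(−kₐz) = phi₀ᵦ e^(−kᵦz) ⇒ ln(phi₀ₐ/phi₀ᵦ) = (kₐ − kᵦ)·z
z = ln(0.57/0.42) / (0.421 − 0.299) = 0.3054 / 0.122 = 2.503 km

2.50 km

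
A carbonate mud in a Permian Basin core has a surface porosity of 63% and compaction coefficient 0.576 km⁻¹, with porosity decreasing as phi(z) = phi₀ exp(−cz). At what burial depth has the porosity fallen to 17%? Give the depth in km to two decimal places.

Invert Athy's law: z = ln(phi₀/phi) / c
z = ln(0.63/0.17) / 0.576 = ln(3.706) / 0.576 = 1.3099 / 0.576 = 2.274 km

2.27 km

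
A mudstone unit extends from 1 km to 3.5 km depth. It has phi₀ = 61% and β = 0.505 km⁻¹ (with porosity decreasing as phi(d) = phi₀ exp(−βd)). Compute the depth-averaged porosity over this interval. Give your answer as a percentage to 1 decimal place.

⟨phi⟩ = (1/(d₂−d₁)) ∫ phi₀ e^(−βd) dd = phi₀·(e^(−β·d₁) − e^(−β·d₂)) / (β·(d₂−d₁))
e^(−0.505×1) = 0.6035; e^(−0.505×3.5) = 0.1708
⟨phi⟩ = 0.61 × (0.6035 − 0.1708) / (0.505 × 2.5) = 0.61 × 0.3428 = 0.2091

20.9%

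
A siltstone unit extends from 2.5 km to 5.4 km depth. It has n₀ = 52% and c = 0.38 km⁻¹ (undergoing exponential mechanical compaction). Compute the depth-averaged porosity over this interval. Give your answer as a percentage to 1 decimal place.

12.2%

⟨n⟩ = (1/(z₂−z₁)) ∫ n₀ e^(−cz) dz = n₀·(e^(−c·z₁) − e^(−c·z₂)) / (c·(z₂−z₁))
e^(−0.38×2.5) = 0.3867; e^(−0.38×5.4) = 0.1285
⟨n⟩ = 0.52 × (0.3867 − 0.1285) / (0.38 × 2.9) = 0.52 × 0.2344 = 0.1219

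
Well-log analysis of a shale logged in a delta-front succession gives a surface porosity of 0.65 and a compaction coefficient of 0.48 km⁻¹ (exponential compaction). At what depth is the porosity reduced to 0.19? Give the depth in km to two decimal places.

Invert Athy's law: d = ln(φ₀/φ) / β
d = ln(0.65/0.19) / 0.48 = ln(3.421) / 0.48 = 1.2299 / 0.48 = 2.562 km

2.56 km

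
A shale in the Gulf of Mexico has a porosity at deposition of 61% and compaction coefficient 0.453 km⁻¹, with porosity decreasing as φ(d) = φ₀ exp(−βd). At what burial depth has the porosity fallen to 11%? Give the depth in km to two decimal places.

Invert Athy's law: d = ln(φ₀/φ) / β
d = ln(0.61/0.11) / 0.453 = ln(5.545) / 0.453 = 1.7130 / 0.453 = 3.781 km

3.78 km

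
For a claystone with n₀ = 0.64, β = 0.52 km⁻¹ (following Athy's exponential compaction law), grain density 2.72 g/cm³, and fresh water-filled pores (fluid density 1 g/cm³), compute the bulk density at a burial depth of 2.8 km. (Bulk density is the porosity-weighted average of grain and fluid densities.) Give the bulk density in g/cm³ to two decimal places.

2.46 g/cm³

Porosity at depth: n = 0.64·exp(−0.52×2.8) = 0.64×0.2332 = 0.1492
Bulk density: ρ_b = (1−n)ρ_g + n·ρ_f = 0.8508×2.72 + 0.1492×1
       = 2.314 + 0.149 = 2.463 g/cm³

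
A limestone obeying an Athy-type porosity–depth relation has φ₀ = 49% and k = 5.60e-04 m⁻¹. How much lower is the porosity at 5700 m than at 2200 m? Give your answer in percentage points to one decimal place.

12.3 percentage points

Working in km (1 km = 1000 m; k in km⁻¹ = k in m⁻¹ × 1000):
φ(2.2) = 0.49·e^(−0.56×2.2) = 0.1429
φ(5.7) = 0.49·e^(−0.56×5.7) = 0.0201
Δφ = 0.1429 − 0.0201 = 0.1228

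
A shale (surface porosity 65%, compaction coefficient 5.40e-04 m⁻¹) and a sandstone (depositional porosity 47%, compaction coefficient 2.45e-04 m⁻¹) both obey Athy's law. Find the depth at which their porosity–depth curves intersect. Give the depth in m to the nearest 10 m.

Working in km (1 km = 1000 m; c in km⁻¹ = c in m⁻¹ × 1000):
Set phi₀ₐ e^(−cₐz) = phi₀ᵦ e^(−cᵦz) ⇒ ln(phi₀ₐ/phi₀ᵦ) = (cₐ − cᵦ)·z
z = ln(0.65/0.47) / (0.54 − 0.245) = 0.3242 / 0.295 = 1.099 km

1100 m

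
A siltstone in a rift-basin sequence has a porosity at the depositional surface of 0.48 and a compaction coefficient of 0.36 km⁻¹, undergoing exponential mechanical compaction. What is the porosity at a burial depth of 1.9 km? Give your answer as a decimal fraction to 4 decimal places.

0.2422

n = n₀·exp(−k·z) = 0.48 × exp(−0.36 × 1.9) = 0.48 × exp(−0.684)
  = 0.48 × 0.5046 = 0.2422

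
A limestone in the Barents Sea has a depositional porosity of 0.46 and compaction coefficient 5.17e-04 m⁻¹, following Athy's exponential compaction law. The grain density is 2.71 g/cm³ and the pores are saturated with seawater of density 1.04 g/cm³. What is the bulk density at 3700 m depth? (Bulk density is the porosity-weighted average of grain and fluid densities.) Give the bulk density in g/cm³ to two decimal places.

2.60 g/cm³

Working in km (1 km = 1000 m; k in km⁻¹ = k in m⁻¹ × 1000):
Porosity at depth: φ = 0.46·exp(−0.517×3.7) = 0.46×0.1477 = 0.0679
Bulk density: ρ_b = (1−φ)ρ_g + φ·ρ_f = 0.9321×2.71 + 0.0679×1.04
       = 2.526 + 0.071 = 2.597 g/cm³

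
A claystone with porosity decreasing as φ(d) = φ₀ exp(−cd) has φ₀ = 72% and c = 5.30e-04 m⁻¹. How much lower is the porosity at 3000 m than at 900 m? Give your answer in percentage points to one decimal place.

Working in km (1 km = 1000 m; c in km⁻¹ = c in m⁻¹ × 1000):
φ(0.9) = 0.72·e^(−0.53×0.9) = 0.4469
φ(3) = 0.72·e^(−0.53×3) = 0.1468
Δφ = 0.4469 − 0.1468 = 0.3000

30.0 percentage points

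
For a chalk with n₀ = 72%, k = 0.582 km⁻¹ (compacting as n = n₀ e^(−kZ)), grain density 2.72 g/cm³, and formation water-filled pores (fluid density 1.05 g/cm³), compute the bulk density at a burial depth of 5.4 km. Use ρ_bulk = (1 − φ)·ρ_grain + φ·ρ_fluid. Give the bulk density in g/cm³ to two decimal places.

Porosity at depth: n = 0.72·exp(−0.582×5.4) = 0.72×0.0432 = 0.0311
Bulk density: ρ_b = (1−n)ρ_g + n·ρ_f = 0.9689×2.72 + 0.0311×1.05
       = 2.635 + 0.033 = 2.668 g/cm³

2.67 g/cm³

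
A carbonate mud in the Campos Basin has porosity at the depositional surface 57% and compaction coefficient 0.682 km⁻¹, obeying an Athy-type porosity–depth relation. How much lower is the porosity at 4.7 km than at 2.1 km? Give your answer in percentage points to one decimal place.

11.3 percentage points

n(2.1) = 0.57·e^(−0.682×2.1) = 0.1361
n(4.7) = 0.57·e^(−0.682×4.7) = 0.0231
Δn = 0.1361 − 0.0231 = 0.1130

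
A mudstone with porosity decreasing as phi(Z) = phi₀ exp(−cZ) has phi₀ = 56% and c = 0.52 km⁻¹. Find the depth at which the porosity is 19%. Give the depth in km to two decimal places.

Invert Athy's law: Z = ln(phi₀/phi) / c
Z = ln(0.56/0.19) / 0.52 = ln(2.947) / 0.52 = 1.0809 / 0.52 = 2.079 km

2.08 km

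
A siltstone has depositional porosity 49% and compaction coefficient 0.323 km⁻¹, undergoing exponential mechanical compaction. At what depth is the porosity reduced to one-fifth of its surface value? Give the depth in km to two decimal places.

φ/φ₀ = 1/5 ⇒ exp(−k·d) = 1/5 ⇒ d = ln(5) / k
d = 1.6094 / 0.323 = 4.983 km

4.98 km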